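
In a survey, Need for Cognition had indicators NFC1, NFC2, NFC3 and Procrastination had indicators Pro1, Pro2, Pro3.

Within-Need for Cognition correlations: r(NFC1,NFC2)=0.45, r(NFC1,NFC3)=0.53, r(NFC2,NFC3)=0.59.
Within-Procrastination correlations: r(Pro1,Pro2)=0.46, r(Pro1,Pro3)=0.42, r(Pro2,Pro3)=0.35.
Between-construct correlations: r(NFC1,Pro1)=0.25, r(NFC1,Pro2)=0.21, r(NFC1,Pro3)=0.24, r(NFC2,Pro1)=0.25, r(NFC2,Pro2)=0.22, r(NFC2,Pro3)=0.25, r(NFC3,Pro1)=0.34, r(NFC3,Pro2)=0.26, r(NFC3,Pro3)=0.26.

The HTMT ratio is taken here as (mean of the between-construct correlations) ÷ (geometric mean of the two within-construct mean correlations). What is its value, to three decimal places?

Mean heterotrait r = 2.28/9 = 0.2533.
Mean within-NFC = 1.57/3 = 0.5233; mean within-Pro = 1.23/3 = 0.4100.
Geometric mean = √(0.5233 × 0.4100) = 0.4632.
HTMT = 0.2533 / 0.4632 = 0.547.

0.547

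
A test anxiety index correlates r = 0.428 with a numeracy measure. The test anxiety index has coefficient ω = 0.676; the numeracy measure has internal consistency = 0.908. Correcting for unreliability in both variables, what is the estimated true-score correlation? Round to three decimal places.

r_true = r_obs / √(r_xx · r_yy) = 0.428 / √(0.676 × 0.908) = 0.428 / √0.613808 = 0.428 / 0.7835 ≈ 0.546.

0.546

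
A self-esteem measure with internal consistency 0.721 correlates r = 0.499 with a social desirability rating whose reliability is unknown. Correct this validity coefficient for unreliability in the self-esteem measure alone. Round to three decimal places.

0.588

Single correction: r_c = r_obs / √r_xx = 0.499 / √0.721 = 0.499 / 0.8491 ≈ 0.588.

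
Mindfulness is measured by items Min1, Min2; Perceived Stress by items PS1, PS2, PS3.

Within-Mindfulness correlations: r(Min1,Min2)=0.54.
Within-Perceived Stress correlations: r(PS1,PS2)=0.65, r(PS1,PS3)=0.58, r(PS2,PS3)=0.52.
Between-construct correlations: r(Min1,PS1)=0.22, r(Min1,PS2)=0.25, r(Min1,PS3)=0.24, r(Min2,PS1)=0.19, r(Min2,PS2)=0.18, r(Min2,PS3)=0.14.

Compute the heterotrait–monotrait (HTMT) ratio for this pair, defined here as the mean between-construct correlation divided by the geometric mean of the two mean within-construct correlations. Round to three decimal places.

Mean between = 1.22/6 = 0.2033.
Mean within-Min = 0.54/1 = 0.5400; mean within-PS = 1.75/3 = 0.5833.
Geometric mean = √(0.5400 × 0.5833) = 0.5612.
HTMT = 0.2033 / 0.5612 = 0.362.

0.362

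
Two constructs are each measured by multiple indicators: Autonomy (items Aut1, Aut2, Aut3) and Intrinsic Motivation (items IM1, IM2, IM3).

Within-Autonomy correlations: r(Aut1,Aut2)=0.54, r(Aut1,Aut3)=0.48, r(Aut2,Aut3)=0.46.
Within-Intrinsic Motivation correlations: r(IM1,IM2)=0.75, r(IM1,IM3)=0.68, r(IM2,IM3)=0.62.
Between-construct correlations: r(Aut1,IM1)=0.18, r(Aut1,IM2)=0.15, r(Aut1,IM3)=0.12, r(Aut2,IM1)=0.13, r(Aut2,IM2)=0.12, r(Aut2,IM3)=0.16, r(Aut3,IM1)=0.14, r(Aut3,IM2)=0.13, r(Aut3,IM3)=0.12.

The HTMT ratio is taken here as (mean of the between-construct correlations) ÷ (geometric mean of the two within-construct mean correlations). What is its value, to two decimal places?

0.24

Mean heterotrait r = 1.25/9 = 0.1389.
Mean within-Aut = 1.48/3 = 0.4933; mean within-IM = 2.05/3 = 0.6833.
Geometric mean = √(0.4933 × 0.6833) = 0.5806.
HTMT = 0.1389 / 0.5806 = 0.24.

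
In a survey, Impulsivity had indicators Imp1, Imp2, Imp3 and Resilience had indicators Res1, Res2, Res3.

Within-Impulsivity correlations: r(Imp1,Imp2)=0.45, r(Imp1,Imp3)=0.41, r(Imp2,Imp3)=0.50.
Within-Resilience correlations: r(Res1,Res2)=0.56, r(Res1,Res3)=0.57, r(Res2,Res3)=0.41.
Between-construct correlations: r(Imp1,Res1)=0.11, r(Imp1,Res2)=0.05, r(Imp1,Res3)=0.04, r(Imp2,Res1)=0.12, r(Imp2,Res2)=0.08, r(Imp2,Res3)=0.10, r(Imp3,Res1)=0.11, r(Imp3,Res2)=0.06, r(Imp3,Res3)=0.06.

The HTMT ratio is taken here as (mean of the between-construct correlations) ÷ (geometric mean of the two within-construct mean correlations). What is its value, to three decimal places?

Mean heterotrait r = 0.73/9 = 0.0811.
Mean within-Imp = 1.36/3 = 0.4533; mean within-Res = 1.54/3 = 0.5133.
Geometric mean = √(0.4533 × 0.5133) = 0.4824.
HTMT = 0.0811 / 0.4824 = 0.168.

0.168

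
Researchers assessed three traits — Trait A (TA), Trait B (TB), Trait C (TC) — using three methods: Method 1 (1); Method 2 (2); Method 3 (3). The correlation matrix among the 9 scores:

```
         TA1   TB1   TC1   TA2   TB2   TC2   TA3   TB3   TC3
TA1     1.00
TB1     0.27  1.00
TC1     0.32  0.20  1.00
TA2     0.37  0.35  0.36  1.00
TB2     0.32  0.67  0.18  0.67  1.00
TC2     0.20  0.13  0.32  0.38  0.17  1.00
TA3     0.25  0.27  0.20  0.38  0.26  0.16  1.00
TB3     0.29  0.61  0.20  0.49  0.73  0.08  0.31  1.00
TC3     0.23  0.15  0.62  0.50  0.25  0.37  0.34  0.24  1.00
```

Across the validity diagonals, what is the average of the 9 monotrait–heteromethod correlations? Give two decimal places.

Convergent values: 0.37, 0.25, 0.38, 0.67, 0.61, 0.73, 0.32, 0.62, 0.37; mean = 4.32/9 = 0.48.

0.48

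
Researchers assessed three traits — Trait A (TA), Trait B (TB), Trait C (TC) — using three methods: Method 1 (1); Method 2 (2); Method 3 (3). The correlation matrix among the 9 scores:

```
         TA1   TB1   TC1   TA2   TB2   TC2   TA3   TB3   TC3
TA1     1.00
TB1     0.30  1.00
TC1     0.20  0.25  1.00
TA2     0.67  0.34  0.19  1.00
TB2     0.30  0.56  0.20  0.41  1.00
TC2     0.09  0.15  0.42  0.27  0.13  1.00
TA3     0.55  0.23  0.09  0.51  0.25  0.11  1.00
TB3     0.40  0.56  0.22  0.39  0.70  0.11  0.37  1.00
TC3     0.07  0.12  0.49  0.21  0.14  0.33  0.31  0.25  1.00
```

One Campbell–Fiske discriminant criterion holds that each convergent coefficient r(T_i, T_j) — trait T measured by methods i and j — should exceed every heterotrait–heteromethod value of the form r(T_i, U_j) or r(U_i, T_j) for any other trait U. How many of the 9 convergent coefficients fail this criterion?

Checking each validity diagonal entry against its comparison values:
TA (methods 1·2): 0.67 vs {0.30, 0.34, 0.09, 0.19} → pass.
TA (methods 1·3): 0.55 vs {0.40, 0.23, 0.07, 0.09} → pass.
TA (methods 2·3): 0.51 vs {0.39, 0.25, 0.21, 0.11} → pass.
TB (methods 1·2): 0.56 vs {0.34, 0.30, 0.15, 0.20} → pass.
TB (methods 1·3): 0.56 vs {0.23, 0.40, 0.12, 0.22} → pass.
TB (methods 2·3): 0.70 vs {0.25, 0.39, 0.14, 0.11} → pass.
TC (methods 1·2): 0.42 vs {0.19, 0.09, 0.20, 0.15} → pass.
TC (methods 1·3): 0.49 vs {0.09, 0.07, 0.22, 0.12} → pass.
TC (methods 2·3): 0.33 vs {0.11, 0.21, 0.11, 0.14} → pass.
0 of 9 fail.

0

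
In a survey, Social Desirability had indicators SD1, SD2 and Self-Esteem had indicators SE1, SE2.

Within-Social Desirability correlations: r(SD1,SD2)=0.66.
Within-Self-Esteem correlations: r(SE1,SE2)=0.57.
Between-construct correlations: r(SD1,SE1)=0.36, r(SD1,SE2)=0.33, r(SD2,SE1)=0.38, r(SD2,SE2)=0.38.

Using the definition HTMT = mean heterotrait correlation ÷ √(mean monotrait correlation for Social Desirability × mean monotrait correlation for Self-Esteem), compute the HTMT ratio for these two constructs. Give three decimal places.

Mean heterotrait r = 1.45/4 = 0.3625.
Mean within-SD = 0.66/1 = 0.6600; mean within-SE = 0.57/1 = 0.5700.
Geometric mean = √(0.6600 × 0.5700) = 0.6134.
HTMT = 0.3625 / 0.6134 = 0.591.

0.591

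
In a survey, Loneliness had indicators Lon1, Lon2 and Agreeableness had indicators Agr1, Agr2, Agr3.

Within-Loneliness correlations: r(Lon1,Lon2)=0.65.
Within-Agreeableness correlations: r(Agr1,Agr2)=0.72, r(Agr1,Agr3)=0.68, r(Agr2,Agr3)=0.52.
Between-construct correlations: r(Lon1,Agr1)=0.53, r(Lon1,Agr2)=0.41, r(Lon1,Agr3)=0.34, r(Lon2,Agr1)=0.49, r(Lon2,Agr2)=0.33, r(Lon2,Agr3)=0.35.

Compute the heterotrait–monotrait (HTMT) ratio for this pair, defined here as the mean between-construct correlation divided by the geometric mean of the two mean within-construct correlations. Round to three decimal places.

Mean heterotrait r = 2.45/6 = 0.4083.
Mean within-Lon = 0.65/1 = 0.6500; mean within-Agr = 1.92/3 = 0.6400.
Geometric mean = √(0.6500 × 0.6400) = 0.6450.
HTMT = 0.4083 / 0.6450 = 0.633.

0.633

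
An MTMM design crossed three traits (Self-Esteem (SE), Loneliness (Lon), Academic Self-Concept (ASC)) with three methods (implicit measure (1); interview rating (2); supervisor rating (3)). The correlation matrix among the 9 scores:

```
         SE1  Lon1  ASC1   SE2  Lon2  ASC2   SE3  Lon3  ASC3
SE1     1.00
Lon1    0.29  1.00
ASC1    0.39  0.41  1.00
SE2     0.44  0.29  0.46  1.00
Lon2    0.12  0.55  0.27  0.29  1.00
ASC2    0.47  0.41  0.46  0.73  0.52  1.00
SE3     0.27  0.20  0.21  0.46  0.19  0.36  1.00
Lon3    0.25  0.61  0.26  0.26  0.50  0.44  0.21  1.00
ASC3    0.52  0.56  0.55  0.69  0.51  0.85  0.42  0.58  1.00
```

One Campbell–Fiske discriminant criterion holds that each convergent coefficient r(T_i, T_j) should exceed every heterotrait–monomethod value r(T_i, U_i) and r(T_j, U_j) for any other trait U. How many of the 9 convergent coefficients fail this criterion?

Each convergent coefficient versus the relevant comparison correlations:
SE (methods 1·2): 0.44 vs {0.29, 0.29, 0.39, 0.73} → fail.
SE (methods 1·3): 0.27 vs {0.29, 0.21, 0.39, 0.42} → fail.
SE (methods 2·3): 0.46 vs {0.29, 0.21, 0.73, 0.42} → fail.
Lon (methods 1·2): 0.55 vs {0.29, 0.29, 0.41, 0.52} → pass.
Lon (methods 1·3): 0.61 vs {0.29, 0.21, 0.41, 0.58} → pass.
Lon (methods 2·3): 0.50 vs {0.29, 0.21, 0.52, 0.58} → fail.
ASC (methods 1·2): 0.46 vs {0.39, 0.73, 0.41, 0.52} → fail.
ASC (methods 1·3): 0.55 vs {0.39, 0.42, 0.41, 0.58} → fail.
ASC (methods 2·3): 0.85 vs {0.73, 0.42, 0.52, 0.58} → pass.
6 of 9 fail.

6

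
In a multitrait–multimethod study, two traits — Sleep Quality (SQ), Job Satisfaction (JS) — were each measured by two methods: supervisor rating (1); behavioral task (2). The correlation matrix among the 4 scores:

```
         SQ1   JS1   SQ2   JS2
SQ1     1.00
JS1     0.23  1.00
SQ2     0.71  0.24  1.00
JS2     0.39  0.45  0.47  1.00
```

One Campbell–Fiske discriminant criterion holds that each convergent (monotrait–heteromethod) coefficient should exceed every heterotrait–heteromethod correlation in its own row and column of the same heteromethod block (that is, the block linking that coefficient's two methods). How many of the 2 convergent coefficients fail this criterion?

0

Each convergent coefficient versus the relevant comparison correlations:
SQ (methods 1·2): 0.71 vs {0.39, 0.24} → pass.
JS (methods 1·2): 0.45 vs {0.24, 0.39} → pass.
0 of 2 fail.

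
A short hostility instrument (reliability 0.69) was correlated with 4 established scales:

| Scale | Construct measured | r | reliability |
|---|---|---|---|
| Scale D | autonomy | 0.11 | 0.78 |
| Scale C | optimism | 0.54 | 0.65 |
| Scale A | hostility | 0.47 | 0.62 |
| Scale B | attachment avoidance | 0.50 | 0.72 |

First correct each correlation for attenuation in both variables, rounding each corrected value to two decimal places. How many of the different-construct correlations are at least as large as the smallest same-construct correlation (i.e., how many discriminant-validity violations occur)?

1

Disattenuated r (r / √(r_scale · r_new)):
  Scale D (disc): 0.11 / √(0.78·0.69) = 0.15
  Scale C (disc): 0.54 / √(0.65·0.69) = 0.81
  Scale A (conv): 0.47 / √(0.62·0.69) = 0.72
  Scale B (disc): 0.50 / √(0.72·0.69) = 0.71
Smallest convergent = 0.72. Discriminant values: 0.15, 0.81, 0.71; count ≥ 0.72 → 1.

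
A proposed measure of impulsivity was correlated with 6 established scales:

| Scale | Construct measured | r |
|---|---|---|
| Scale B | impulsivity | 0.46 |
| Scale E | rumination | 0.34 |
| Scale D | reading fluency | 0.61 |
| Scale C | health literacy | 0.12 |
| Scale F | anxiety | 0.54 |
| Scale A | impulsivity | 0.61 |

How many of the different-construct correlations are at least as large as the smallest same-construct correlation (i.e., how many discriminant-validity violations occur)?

Convergent (same construct = impulsivity): Scale B, Scale A.
Smallest convergent = 0.46. Discriminant values: 0.34, 0.61, 0.12, 0.54; count ≥ 0.46 → 2.

2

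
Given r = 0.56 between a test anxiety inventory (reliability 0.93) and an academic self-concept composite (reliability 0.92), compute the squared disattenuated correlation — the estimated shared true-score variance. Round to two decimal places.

0.37

Disattenuated r = 0.56 / √(0.93 × 0.92) = 0.56 / 0.9250 = 0.6054.
Shared true-score variance = 0.6054² = 0.3665 ≈ 0.37.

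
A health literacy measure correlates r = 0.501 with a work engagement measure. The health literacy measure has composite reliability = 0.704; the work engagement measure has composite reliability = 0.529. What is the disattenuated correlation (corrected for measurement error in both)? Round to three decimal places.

0.821

r_true = r_obs / √(r_xx · r_yy) = 0.501 / √(0.704 × 0.529) = 0.501 / √0.372416 = 0.501 / 0.6103 ≈ 0.821.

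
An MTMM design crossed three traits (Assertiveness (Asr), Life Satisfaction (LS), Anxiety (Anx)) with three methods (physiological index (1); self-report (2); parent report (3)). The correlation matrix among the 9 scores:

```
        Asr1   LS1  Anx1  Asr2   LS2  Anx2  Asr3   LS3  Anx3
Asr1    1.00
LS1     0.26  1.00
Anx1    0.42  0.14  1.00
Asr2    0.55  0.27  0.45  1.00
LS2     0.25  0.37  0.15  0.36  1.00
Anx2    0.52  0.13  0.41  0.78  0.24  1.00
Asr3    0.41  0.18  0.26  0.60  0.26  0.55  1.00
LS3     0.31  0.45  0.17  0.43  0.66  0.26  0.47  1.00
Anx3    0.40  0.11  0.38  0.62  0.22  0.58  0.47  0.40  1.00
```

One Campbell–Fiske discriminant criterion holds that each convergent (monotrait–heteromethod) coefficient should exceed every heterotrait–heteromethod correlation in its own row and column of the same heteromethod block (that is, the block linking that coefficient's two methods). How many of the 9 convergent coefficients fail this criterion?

4

Checking each validity diagonal entry against its comparison values:
Asr (methods 1·2): 0.55 vs {0.25, 0.27, 0.52, 0.45} → pass.
Asr (methods 1·3): 0.41 vs {0.31, 0.18, 0.40, 0.26} → pass.
Asr (methods 2·3): 0.60 vs {0.43, 0.26, 0.62, 0.55} → fail.
LS (methods 1·2): 0.37 vs {0.27, 0.25, 0.13, 0.15} → pass.
LS (methods 1·3): 0.45 vs {0.18, 0.31, 0.11, 0.17} → pass.
LS (methods 2·3): 0.66 vs {0.26, 0.43, 0.22, 0.26} → pass.
Anx (methods 1·2): 0.41 vs {0.45, 0.52, 0.15, 0.13} → fail.
Anx (methods 1·3): 0.38 vs {0.26, 0.40, 0.17, 0.11} → fail.
Anx (methods 2·3): 0.58 vs {0.55, 0.62, 0.26, 0.22} → fail.
4 of 9 fail.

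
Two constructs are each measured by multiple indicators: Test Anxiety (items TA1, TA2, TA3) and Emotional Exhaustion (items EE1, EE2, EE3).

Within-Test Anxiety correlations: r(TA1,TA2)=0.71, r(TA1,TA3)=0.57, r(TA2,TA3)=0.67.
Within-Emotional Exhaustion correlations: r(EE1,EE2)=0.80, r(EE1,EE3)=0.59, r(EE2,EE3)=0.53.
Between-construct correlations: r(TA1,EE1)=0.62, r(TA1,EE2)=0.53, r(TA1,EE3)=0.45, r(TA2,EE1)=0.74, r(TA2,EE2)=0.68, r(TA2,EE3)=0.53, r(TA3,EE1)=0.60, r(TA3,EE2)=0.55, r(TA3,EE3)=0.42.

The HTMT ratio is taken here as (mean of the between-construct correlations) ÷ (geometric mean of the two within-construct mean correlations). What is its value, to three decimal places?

Mean heterotrait r = 5.12/9 = 0.5689.
Mean within-TA = 1.95/3 = 0.6500; mean within-EE = 1.92/3 = 0.6400.
Geometric mean = √(0.6500 × 0.6400) = 0.6450.
HTMT = 0.5689 / 0.6450 = 0.882.

0.882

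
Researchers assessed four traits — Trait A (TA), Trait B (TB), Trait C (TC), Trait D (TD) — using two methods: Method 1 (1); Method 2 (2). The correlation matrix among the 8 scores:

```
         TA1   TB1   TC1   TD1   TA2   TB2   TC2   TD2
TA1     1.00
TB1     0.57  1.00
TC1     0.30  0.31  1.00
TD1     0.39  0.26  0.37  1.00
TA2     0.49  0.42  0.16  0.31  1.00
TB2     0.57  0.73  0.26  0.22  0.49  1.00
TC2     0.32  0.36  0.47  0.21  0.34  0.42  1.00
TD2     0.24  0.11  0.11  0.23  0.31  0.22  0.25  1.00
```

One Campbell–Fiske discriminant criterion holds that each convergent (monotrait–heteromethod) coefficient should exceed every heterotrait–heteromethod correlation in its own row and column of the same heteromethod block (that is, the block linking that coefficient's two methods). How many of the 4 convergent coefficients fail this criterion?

2

Each convergent coefficient versus the relevant comparison correlations:
TA (methods 1·2): 0.49 vs {0.57, 0.42, 0.32, 0.16, 0.24, 0.31} → fail.
TB (methods 1·2): 0.73 vs {0.42, 0.57, 0.36, 0.26, 0.11, 0.22} → pass.
TC (methods 1·2): 0.47 vs {0.16, 0.32, 0.26, 0.36, 0.11, 0.21} → pass.
TD (methods 1·2): 0.23 vs {0.31, 0.24, 0.22, 0.11, 0.21, 0.11} → fail.
2 of 4 fail.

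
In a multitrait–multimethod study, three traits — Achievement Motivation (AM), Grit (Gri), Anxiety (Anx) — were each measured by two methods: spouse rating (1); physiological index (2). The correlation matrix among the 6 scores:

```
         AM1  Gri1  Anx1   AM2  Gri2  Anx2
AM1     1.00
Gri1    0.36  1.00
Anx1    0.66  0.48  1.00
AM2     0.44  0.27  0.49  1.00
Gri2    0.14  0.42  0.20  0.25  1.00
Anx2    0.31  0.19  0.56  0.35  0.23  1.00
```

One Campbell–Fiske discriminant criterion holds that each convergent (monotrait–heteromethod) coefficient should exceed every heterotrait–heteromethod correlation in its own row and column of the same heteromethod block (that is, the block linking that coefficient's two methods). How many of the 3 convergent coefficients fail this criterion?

Each convergent coefficient versus the relevant comparison correlations:
AM (methods 1·2): 0.44 vs {0.14, 0.27, 0.31, 0.49} → fail.
Gri (methods 1·2): 0.42 vs {0.27, 0.14, 0.19, 0.20} → pass.
Anx (methods 1·2): 0.56 vs {0.49, 0.31, 0.20, 0.19} → pass.
1 of 3 fail.

1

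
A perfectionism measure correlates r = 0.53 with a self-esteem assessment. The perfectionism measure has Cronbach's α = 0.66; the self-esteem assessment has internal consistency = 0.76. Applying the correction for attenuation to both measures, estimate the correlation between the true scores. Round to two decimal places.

r_true = r_obs / √(r_xx · r_yy) = 0.53 / √(0.66 × 0.76) = 0.53 / √0.5016 = 0.53 / 0.7082 ≈ 0.75.

0.75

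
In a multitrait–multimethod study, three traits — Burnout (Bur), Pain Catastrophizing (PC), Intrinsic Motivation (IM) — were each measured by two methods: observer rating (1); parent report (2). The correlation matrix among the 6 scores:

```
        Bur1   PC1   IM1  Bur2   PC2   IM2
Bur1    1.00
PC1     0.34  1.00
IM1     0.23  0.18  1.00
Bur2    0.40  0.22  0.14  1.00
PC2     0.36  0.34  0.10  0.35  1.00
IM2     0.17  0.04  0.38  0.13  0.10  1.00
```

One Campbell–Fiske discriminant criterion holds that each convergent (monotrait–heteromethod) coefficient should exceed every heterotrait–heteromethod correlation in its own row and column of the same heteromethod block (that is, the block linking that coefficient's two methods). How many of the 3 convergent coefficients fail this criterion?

1

Each convergent coefficient versus the relevant comparison correlations:
Bur (methods 1·2): 0.40 vs {0.36, 0.22, 0.17, 0.14} → pass.
PC (methods 1·2): 0.34 vs {0.22, 0.36, 0.04, 0.10} → fail.
IM (methods 1·2): 0.38 vs {0.14, 0.17, 0.10, 0.04} → pass.
1 of 3 fail.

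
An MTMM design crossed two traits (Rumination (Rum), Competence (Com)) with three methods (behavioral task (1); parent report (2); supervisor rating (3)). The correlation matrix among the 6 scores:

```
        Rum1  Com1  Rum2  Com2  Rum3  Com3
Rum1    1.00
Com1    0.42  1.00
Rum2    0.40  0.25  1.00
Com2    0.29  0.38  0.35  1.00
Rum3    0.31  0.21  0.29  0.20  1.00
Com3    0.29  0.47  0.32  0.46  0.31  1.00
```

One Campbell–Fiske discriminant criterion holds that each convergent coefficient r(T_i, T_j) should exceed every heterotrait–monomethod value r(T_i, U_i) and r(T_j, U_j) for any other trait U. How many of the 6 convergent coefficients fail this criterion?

4

Convergent coefficients and their comparison sets:
Rum (methods 1·2): 0.40 vs {0.42, 0.35} → fail.
Rum (methods 1·3): 0.31 vs {0.42, 0.31} → fail.
Rum (methods 2·3): 0.29 vs {0.35, 0.31} → fail.
Com (methods 1·2): 0.38 vs {0.42, 0.35} → fail.
Com (methods 1·3): 0.47 vs {0.42, 0.31} → pass.
Com (methods 2·3): 0.46 vs {0.35, 0.31} → pass.
4 of 6 fail.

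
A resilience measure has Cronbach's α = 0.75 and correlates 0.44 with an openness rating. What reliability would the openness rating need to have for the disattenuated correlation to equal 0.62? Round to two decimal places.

0.67

r_true = r_obs / √(r_xx · r_yy) ⇒ 0.62 = 0.44 / √(0.75 · r_yy).
√(0.75 · r_yy) = 0.44 / 0.62 = 0.7097; 0.75 · r_yy = 0.5037; r_yy = 0.5037 / 0.75 ≈ 0.67.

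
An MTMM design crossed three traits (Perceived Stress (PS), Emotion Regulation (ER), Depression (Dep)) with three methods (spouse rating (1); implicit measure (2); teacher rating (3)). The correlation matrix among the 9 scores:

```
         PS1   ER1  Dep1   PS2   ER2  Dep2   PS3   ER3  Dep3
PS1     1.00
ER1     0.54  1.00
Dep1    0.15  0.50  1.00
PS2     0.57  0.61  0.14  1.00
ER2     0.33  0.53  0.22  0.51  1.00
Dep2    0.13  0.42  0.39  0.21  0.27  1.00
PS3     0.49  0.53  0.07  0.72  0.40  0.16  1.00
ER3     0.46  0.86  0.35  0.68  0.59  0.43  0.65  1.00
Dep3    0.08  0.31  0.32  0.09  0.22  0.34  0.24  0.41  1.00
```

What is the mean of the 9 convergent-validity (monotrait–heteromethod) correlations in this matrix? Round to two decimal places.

Convergent values: 0.57, 0.49, 0.72, 0.53, 0.86, 0.59, 0.39, 0.32, 0.34; mean = 4.81/9 = 0.53.

0.53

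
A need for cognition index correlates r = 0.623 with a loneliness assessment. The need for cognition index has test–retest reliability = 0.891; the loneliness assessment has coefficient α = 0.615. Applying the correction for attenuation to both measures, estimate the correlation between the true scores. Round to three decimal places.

0.842

r_true = r_obs / √(r_xx · r_yy) = 0.623 / √(0.891 × 0.615) = 0.623 / √0.547965 = 0.623 / 0.7402 ≈ 0.842.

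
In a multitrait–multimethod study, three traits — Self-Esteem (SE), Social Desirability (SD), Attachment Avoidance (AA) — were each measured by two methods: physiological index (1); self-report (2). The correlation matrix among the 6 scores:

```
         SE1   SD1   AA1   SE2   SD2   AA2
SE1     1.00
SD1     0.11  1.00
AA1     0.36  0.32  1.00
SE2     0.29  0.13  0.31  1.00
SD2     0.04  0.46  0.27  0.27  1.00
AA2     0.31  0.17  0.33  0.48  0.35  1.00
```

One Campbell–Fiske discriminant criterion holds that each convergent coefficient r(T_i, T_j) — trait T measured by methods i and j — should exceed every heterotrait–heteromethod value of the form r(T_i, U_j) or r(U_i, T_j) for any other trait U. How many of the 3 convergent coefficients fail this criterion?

1

Each convergent coefficient versus the relevant comparison correlations:
SE (methods 1·2): 0.29 vs {0.04, 0.13, 0.31, 0.31} → fail.
SD (methods 1·2): 0.46 vs {0.13, 0.04, 0.17, 0.27} → pass.
AA (methods 1·2): 0.33 vs {0.31, 0.31, 0.27, 0.17} → pass.
1 of 3 fail.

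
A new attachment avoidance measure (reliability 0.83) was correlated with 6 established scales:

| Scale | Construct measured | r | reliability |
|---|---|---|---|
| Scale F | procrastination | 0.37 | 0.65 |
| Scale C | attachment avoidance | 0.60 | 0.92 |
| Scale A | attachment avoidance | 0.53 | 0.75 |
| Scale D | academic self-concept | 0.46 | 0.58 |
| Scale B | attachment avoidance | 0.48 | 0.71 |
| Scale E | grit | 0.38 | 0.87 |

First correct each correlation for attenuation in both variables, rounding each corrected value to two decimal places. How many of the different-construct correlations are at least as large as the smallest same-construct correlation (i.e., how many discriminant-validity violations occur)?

1

Disattenuated r (r / √(r_scale · r_new)):
  Scale F (disc): 0.37 / √(0.65·0.83) = 0.50
  Scale C (conv): 0.60 / √(0.92·0.83) = 0.69
  Scale A (conv): 0.53 / √(0.75·0.83) = 0.67
  Scale D (disc): 0.46 / √(0.58·0.83) = 0.66
  Scale B (conv): 0.48 / √(0.71·0.83) = 0.63
  Scale E (disc): 0.38 / √(0.87·0.83) = 0.45
Smallest convergent = 0.63. Discriminant values: 0.50, 0.66, 0.45; count ≥ 0.63 → 1.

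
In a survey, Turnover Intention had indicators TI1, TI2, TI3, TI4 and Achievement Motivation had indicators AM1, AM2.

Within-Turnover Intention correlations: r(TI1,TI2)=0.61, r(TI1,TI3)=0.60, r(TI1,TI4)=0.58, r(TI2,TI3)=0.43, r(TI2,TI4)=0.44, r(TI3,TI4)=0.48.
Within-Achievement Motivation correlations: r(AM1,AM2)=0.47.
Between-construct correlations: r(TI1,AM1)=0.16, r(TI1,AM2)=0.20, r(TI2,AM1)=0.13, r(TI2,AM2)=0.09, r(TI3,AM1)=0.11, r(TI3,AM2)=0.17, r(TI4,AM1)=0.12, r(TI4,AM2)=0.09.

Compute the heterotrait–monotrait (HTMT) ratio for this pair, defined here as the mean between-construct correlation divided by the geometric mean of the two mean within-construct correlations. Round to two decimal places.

0.27

Mean between = 1.07/8 = 0.1338.
Mean within-TI = 3.14/6 = 0.5233; mean within-AM = 0.47/1 = 0.4700.
Geometric mean = √(0.5233 × 0.4700) = 0.4959.
HTMT = 0.1338 / 0.4959 = 0.27.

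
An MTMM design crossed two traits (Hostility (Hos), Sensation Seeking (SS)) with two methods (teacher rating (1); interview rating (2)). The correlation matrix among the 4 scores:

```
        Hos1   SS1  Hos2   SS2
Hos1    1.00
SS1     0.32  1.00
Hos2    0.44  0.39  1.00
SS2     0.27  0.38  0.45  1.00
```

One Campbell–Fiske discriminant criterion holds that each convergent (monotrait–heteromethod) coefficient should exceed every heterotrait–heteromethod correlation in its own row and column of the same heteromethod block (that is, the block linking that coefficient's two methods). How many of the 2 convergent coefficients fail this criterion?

1

Each convergent coefficient versus the relevant comparison correlations:
Hos (methods 1·2): 0.44 vs {0.27, 0.39} → pass.
SS (methods 1·2): 0.38 vs {0.39, 0.27} → fail.
1 of 2 fail.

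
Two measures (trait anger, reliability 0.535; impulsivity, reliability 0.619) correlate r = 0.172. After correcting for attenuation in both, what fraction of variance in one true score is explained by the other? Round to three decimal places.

0.089

Disattenuated r = 0.172 / √(0.535 × 0.619) = 0.172 / 0.5755 = 0.2989.
Shared true-score variance = 0.2989² = 0.0893 ≈ 0.089.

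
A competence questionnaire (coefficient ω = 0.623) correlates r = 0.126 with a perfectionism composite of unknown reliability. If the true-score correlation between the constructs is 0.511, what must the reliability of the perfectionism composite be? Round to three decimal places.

r_true = r_obs / √(r_xx · r_yy) ⇒ 0.511 = 0.126 / √(0.623 · r_yy).
√(0.623 · r_yy) = 0.126 / 0.511 = 0.2466; 0.623 · r_yy = 0.0608; r_yy = 0.0608 / 0.623 ≈ 0.098.

0.098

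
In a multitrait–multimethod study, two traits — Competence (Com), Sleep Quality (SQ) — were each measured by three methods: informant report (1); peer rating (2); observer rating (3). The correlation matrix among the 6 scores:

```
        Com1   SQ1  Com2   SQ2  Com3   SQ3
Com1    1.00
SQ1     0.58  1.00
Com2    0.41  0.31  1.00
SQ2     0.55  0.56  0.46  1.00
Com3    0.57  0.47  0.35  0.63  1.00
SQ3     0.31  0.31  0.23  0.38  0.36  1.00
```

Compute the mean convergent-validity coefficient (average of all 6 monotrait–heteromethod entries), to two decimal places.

Convergent values: 0.41, 0.57, 0.35, 0.56, 0.31, 0.38; mean = 2.58/6 = 0.43.

0.43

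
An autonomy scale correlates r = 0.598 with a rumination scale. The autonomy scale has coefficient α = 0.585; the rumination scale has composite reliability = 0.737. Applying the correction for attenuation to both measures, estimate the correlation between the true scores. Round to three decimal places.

0.911

r_true = r_obs / √(r_xx · r_yy) = 0.598 / √(0.585 × 0.737) = 0.598 / √0.431145 = 0.598 / 0.6566 ≈ 0.911.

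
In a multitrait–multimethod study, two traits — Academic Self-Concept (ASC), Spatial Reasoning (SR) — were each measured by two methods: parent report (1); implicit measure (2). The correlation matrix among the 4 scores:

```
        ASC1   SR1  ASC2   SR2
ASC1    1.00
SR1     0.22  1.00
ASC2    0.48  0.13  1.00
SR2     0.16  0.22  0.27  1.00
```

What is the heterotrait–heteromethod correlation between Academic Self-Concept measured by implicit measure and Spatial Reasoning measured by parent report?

Different traits and methods: r(ASC2, SR1) = 0.13.

0.13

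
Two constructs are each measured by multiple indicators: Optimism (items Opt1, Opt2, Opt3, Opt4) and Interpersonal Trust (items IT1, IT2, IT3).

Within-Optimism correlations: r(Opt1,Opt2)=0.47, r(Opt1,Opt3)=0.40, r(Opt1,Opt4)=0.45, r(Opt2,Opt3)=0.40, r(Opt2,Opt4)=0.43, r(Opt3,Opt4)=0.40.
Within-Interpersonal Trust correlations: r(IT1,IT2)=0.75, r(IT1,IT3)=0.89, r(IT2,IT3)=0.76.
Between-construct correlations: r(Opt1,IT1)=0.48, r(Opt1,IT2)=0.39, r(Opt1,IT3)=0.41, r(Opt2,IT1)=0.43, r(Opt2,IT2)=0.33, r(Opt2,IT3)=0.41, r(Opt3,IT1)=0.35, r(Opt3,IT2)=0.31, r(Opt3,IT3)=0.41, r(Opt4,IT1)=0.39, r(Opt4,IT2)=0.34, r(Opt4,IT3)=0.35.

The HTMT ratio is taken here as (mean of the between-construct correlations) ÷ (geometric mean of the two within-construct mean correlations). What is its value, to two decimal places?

0.66

Mean between = 4.60/12 = 0.3833.
Mean within-Opt = 2.55/6 = 0.4250; mean within-IT = 2.40/3 = 0.8000.
Geometric mean = √(0.4250 × 0.8000) = 0.5831.
HTMT = 0.3833 / 0.5831 = 0.66.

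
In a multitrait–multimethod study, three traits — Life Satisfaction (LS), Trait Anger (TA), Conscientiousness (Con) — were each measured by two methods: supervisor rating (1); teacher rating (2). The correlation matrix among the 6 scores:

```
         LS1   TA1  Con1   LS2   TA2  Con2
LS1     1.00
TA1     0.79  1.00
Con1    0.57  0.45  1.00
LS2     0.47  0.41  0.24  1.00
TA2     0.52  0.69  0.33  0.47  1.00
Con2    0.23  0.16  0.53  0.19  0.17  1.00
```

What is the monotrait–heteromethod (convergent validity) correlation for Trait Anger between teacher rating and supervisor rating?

Same trait (TA), different methods: r(TA2, TA1) = 0.69.

0.69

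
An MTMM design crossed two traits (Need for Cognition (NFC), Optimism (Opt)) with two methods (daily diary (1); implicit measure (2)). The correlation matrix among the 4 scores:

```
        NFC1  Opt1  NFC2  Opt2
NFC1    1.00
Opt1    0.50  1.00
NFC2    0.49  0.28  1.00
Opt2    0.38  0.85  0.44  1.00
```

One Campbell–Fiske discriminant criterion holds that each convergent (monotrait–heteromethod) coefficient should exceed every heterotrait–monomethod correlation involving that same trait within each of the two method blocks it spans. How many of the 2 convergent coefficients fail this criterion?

Checking each validity diagonal entry against its comparison values:
NFC (methods 1·2): 0.49 vs {0.50, 0.44} → fail.
Opt (methods 1·2): 0.85 vs {0.50, 0.44} → pass.
1 of 2 fail.

1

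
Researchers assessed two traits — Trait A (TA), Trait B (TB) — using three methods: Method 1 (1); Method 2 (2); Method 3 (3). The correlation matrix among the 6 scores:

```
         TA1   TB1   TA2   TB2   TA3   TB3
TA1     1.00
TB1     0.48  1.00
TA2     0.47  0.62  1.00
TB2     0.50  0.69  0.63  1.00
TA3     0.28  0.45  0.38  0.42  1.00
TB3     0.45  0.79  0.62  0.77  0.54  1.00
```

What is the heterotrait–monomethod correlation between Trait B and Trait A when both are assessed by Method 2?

0.63

Different traits, same method: r(TB2, TA2) = 0.63.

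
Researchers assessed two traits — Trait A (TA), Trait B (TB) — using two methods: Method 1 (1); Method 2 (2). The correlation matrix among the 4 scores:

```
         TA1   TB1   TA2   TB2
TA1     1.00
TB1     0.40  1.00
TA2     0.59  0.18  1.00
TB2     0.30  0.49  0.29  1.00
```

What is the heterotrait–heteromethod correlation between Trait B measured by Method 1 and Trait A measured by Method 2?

0.18

Different traits and methods: r(TB1, TA2) = 0.18.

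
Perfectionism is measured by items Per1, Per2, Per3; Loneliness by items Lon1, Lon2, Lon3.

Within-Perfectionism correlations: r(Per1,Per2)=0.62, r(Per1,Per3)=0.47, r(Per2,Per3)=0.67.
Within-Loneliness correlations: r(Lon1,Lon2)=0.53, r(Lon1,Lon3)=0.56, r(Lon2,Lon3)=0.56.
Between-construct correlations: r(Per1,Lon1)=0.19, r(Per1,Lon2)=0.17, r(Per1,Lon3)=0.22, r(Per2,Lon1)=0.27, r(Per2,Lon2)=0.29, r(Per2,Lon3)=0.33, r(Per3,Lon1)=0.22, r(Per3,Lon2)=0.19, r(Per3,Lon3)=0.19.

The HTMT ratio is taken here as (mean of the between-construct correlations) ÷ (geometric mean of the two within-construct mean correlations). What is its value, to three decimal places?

0.405

Mean heterotrait r = 2.07/9 = 0.2300.
Mean within-Per = 1.76/3 = 0.5867; mean within-Lon = 1.65/3 = 0.5500.
Geometric mean = √(0.5867 × 0.5500) = 0.5681.
HTMT = 0.2300 / 0.5681 = 0.405.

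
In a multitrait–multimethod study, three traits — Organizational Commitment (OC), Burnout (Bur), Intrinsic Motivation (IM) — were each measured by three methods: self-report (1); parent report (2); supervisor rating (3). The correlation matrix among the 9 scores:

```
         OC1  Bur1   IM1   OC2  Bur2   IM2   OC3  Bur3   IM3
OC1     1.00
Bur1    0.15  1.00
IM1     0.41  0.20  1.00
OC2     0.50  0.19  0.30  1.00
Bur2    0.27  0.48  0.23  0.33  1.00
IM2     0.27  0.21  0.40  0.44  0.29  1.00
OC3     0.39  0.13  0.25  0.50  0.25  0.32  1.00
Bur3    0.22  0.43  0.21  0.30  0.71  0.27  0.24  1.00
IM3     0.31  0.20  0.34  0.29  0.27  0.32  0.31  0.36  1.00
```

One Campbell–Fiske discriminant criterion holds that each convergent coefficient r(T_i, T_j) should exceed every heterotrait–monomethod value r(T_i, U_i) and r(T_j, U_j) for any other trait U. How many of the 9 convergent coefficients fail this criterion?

4

Convergent coefficients and their comparison sets:
OC (methods 1·2): 0.50 vs {0.15, 0.33, 0.41, 0.44} → pass.
OC (methods 1·3): 0.39 vs {0.15, 0.24, 0.41, 0.31} → fail.
OC (methods 2·3): 0.50 vs {0.33, 0.24, 0.44, 0.31} → pass.
Bur (methods 1·2): 0.48 vs {0.15, 0.33, 0.20, 0.29} → pass.
Bur (methods 1·3): 0.43 vs {0.15, 0.24, 0.20, 0.36} → pass.
Bur (methods 2·3): 0.71 vs {0.33, 0.24, 0.29, 0.36} → pass.
IM (methods 1·2): 0.40 vs {0.41, 0.44, 0.20, 0.29} → fail.
IM (methods 1·3): 0.34 vs {0.41, 0.31, 0.20, 0.36} → fail.
IM (methods 2·3): 0.32 vs {0.44, 0.31, 0.29, 0.36} → fail.
4 of 9 fail.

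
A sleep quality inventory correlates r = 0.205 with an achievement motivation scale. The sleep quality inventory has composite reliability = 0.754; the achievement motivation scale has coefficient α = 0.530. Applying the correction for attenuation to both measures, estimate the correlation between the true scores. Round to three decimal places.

r_true = r_obs / √(r_xx · r_yy) = 0.205 / √(0.754 × 0.530) = 0.205 / √0.399620 = 0.205 / 0.6322 ≈ 0.324.

0.324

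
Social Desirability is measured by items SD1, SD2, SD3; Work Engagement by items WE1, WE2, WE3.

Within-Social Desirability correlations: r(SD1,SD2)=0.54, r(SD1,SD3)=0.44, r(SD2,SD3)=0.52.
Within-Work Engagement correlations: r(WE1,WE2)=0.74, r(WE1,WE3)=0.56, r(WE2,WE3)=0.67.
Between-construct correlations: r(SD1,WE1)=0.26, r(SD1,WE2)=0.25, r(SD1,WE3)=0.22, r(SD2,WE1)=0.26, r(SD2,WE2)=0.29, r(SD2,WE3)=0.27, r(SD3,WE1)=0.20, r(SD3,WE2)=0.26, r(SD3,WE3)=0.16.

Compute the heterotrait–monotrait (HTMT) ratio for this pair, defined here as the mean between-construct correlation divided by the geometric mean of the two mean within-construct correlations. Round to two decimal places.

Between-construct mean = 2.17/9 = 0.2411.
Mean within-SD = 1.50/3 = 0.5000; mean within-WE = 1.97/3 = 0.6567.
Geometric mean = √(0.5000 × 0.6567) = 0.5730.
HTMT = 0.2411 / 0.5730 = 0.42.

0.42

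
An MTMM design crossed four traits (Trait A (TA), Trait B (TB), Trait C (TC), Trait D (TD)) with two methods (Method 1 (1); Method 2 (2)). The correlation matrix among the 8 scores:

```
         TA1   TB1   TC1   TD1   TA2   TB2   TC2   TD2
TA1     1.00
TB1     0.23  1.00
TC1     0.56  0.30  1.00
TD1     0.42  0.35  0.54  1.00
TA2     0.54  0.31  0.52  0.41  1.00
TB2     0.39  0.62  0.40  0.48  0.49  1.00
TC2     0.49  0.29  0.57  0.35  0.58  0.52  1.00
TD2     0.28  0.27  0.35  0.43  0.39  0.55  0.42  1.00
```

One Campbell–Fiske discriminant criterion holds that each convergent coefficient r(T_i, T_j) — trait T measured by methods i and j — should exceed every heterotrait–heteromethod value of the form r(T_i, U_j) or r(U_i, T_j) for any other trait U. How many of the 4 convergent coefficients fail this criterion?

1

Each convergent coefficient versus the relevant comparison correlations:
TA (methods 1·2): 0.54 vs {0.39, 0.31, 0.49, 0.52, 0.28, 0.41} → pass.
TB (methods 1·2): 0.62 vs {0.31, 0.39, 0.29, 0.40, 0.27, 0.48} → pass.
TC (methods 1·2): 0.57 vs {0.52, 0.49, 0.40, 0.29, 0.35, 0.35} → pass.
TD (methods 1·2): 0.43 vs {0.41, 0.28, 0.48, 0.27, 0.35, 0.35} → fail.
1 of 4 fail.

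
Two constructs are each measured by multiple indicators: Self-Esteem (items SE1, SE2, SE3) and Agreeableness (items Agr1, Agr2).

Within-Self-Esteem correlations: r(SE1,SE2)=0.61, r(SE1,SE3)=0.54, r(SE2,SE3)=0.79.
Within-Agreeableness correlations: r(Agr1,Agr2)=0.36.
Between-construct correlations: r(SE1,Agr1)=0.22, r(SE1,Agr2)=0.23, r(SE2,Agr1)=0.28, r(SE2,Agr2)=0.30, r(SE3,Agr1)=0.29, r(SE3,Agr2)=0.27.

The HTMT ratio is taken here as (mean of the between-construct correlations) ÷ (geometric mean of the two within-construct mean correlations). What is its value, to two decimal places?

0.55

Between-construct mean = 1.59/6 = 0.2650.
Mean within-SE = 1.94/3 = 0.6467; mean within-Agr = 0.36/1 = 0.3600.
Geometric mean = √(0.6467 × 0.3600) = 0.4825.
HTMT = 0.2650 / 0.4825 = 0.55.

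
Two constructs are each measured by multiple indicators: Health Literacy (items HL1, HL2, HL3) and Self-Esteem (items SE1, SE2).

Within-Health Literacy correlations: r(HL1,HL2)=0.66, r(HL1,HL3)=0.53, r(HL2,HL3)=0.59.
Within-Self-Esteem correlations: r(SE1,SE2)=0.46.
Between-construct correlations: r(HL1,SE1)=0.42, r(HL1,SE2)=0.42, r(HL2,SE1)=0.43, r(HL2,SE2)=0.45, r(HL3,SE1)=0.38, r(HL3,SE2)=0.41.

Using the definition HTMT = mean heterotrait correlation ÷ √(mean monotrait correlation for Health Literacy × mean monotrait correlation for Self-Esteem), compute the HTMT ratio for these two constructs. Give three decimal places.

0.801

Mean heterotrait r = 2.51/6 = 0.4183.
Mean within-HL = 1.78/3 = 0.5933; mean within-SE = 0.46/1 = 0.4600.
Geometric mean = √(0.5933 × 0.4600) = 0.5224.
HTMT = 0.4183 / 0.5224 = 0.801.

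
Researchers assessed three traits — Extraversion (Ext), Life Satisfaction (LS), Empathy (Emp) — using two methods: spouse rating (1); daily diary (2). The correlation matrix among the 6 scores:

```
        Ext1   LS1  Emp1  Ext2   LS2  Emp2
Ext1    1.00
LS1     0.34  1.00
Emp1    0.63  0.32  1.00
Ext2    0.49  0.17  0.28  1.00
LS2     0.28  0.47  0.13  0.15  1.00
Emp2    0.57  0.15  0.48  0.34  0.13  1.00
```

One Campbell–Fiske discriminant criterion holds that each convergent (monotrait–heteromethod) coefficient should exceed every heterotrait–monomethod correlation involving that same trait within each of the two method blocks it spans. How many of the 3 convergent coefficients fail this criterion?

2

Each convergent coefficient versus the relevant comparison correlations:
Ext (methods 1·2): 0.49 vs {0.34, 0.15, 0.63, 0.34} → fail.
LS (methods 1·2): 0.47 vs {0.34, 0.15, 0.32, 0.13} → pass.
Emp (methods 1·2): 0.48 vs {0.63, 0.34, 0.32, 0.13} → fail.
2 of 3 fail.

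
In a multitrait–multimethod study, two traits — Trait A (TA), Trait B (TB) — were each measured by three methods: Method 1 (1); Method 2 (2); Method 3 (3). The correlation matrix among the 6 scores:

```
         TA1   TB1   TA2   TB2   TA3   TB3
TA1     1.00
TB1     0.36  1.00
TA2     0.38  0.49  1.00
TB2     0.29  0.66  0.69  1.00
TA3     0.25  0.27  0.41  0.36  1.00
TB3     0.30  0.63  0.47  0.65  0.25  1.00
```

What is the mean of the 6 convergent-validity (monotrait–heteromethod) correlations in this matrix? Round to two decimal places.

0.50

Convergent values: 0.38, 0.25, 0.41, 0.66, 0.63, 0.65; mean = 2.98/6 = 0.50.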